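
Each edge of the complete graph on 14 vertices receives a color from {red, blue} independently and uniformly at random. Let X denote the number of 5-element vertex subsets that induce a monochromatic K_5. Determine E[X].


Let X = Σ_S X_S over the C(14, 5) = 2002 subsets S of size 5, where X_S = 1 if the K_5 on S is monochromatic.
For a fixed S, the K_5 on S has C(5, 2) = 10 edges. P[all 10 edges red] = (1/2)^10, and likewise for blue, so P[monochromatic] = 2·(1/2)^10 = 2^{1 − 10} = 1/512.
Summing: E[X] = C(14, 5) · 2^{1 − 10} = 2002 · 1/512 = 1001/256.
Numerically: E[X] ≈ 3.910156.

E[X] = C(14,5)·2^(1−C(5,2)) = 1001/256 ≈ 3.910156.


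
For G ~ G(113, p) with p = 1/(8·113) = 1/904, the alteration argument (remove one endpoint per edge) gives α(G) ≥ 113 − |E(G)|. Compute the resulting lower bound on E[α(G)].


E[|E(G)|] = C(113, 2)·p = 6328 · (1/904) = 7.
E[α(G)] ≥ n − E[|E(G)|] = 113 − 7 = 106.
Numerically: ≈ 106.000000.
(This is only a lower bound; the true E[α(G)] may be larger.)

E[α(G)] ≥ 106 ≈ 106.000000.


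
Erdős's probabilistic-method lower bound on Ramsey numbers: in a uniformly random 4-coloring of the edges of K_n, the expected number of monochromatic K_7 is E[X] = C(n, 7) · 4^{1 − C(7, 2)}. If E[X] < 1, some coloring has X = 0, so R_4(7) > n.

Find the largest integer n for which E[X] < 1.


We need C(n, 7) · 4^{1 − 21} < 1, i.e. C(n, 7) < 4^{21 − 1} = 1099511627776.
Check values of n near the boundary:
  n = 176: C(176, 7) = 919790691600; 919790691600 < 1099511627776? YES
  n = 177: C(177, 7) = 957664425960; 957664425960 < 1099511627776? YES
  n = 178: C(178, 7) = 996867063280; 996867063280 < 1099511627776? YES
  n = 179: C(179, 7) = 1037437234460; 1037437234460 < 1099511627776? YES
  n = 180: C(180, 7) = 1079414463600; 1079414463600 < 1099511627776? YES
  n = 181: C(181, 7) = 1122839183400; 1122839183400 < 1099511627776? NO
  n = 182: C(182, 7) = 1167752750736; 1167752750736 < 1099511627776? NO
  n = 183: C(183, 7) = 1214197462413; 1214197462413 < 1099511627776? NO
The largest n with C(n, 7) < 1099511627776 is n = 180 (where E[X] = 67463403975/68719476736 ≈ 0.98172). Hence R_4(7) > 180, i.e. R_4(7) ≥ 181.

Largest n = 180; hence R_4(7) > 180.


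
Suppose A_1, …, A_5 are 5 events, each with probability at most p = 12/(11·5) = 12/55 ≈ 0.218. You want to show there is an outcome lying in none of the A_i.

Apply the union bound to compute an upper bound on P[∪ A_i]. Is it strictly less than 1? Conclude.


Union bound: P[∪_{i=1}^{5} A_i] ≤ Σ_i P[A_i] ≤ 5·p = 5·(12/55) = 12/11.
Numerically: 12/11 ≈ 1.091.
Is 12/11 < 1? NO.
Since the bound 12/11 is ≥ 1, the union bound is uninformative here; it does NOT by itself certify existence.

5·p = 12/11 ≈ 1.091; existence NOT certified by the union bound.


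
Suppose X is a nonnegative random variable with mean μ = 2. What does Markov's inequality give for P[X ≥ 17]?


μ = E[X] = 2, a = 17.
Markov: P[X ≥ 17] ≤ μ/a = (2)/17 = 2/17.
Numerically: ≈ 0.11765.
(Since a = 17 > μ = 2.00000, the bound 2/17 is < 1 and informative.)

P[X ≥ 17] ≤ 2/17 ≈ 0.11765.


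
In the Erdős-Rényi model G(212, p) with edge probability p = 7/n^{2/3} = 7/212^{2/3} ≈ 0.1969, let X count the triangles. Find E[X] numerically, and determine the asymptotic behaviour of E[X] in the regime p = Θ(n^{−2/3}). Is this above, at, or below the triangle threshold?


Number of potential triangles: C(212, 3) = 1565620.
Each occurs with probability p³ ≈ (0.1969)³ ≈ 7.631719e-03.
By linearity: E[X] = C(212, 3)·p³ ≈ 1565620 · 7.631719e-03 ≈ 11948.3726.
Since α = 2/3 < 1, p = c/n^{2/3} ≫ 1/n is above the triangle threshold p ~ 1/n. Asymptotically E[X] ~ (c³/6)·n^{3(1−α)} = (7³/6)·n^{1} → ∞; triangles are abundant w.h.p.

E[X] ≈ 11948.3726; in regime p = Θ(1/n^{2/3}) E[X] diverges (above the triangle threshold p ~ 1/n).


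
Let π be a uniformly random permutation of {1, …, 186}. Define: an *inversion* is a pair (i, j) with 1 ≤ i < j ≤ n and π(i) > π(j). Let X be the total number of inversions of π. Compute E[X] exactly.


Write X = Σ X_I over the C(186, 2) = 17205 pairs i < j, with X_I the indicator of one inversion.
There are 17205 indicators.
For each fixed pair i < j, the values π(i) and π(j) are two distinct elements of {1, …, 186} in uniformly random order; by symmetry P[π(i) > π(j)] = 1/2.
By linearity: E[X] = 17205 · (1/2) = C(186, 2) · (1/2) = 17205/2 = 17205/2 ≈ 8602.5000.

E[X] = 17205/2 = 8602.5000.


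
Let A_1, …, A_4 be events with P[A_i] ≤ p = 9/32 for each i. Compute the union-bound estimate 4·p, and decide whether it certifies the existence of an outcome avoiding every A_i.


Union bound: P[∪_{i=1}^{4} A_i] ≤ Σ_i P[A_i] ≤ 4·p = 4·(9/32) = 9/8.
Numerically: 9/8 ≈ 1.1250.
Is 9/8 < 1? NO.
Since the bound 9/8 is ≥ 1, the union bound is uninformative here; it does NOT by itself certify existence.

4·p = 9/8 ≈ 1.1250; existence NOT certified by the union bound.


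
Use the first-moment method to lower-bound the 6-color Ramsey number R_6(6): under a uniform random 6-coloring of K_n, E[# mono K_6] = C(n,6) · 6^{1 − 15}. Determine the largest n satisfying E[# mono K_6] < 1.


We need C(n, 6) · 6^{1 − 15} < 1, i.e. C(n, 6) < 6^{15 − 1} = 78364164096.
Check values of n near the boundary:
  n = 196: C(196, 6) = 72887293024; 72887293024 < 78364164096? YES
  n = 197: C(197, 6) = 75176946208; 75176946208 < 78364164096? YES
  n = 198: C(198, 6) = 77526225777; 77526225777 < 78364164096? YES
  n = 199: C(199, 6) = 79936367511; 79936367511 < 78364164096? NO
The largest n with C(n, 6) < 78364164096 is n = 198 (where E[X] = 25842075259/26121388032 ≈ 0.989307). Hence R_6(6) > 198, i.e. R_6(6) ≥ 199.

Largest n = 198; hence R_6(6) > 198.


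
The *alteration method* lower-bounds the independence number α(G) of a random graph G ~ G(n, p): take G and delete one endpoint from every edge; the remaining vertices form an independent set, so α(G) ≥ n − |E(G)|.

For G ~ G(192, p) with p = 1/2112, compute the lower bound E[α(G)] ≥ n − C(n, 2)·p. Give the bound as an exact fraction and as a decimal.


E[|E(G)|] = C(192, 2)·p = 18336 · (1/2112) = 191/22.
E[α(G)] ≥ n − E[|E(G)|] = 192 − 191/22 = 4033/22.
Numerically: ≈ 183.3182.
(This is only a lower bound; the true E[α(G)] may be larger.)

E[α(G)] ≥ 4033/22 ≈ 183.3182.


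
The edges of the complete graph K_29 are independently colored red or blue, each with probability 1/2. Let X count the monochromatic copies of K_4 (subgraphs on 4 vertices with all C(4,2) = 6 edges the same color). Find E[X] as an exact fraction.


Let X = Σ_S X_S over the C(29, 4) = 23751 subsets S of size 4, where X_S = 1 if the K_4 on S is monochromatic.
For a fixed S, the K_4 on S has C(4, 2) = 6 edges. P[all 6 edges red] = (1/2)^6, and likewise for blue, so P[monochromatic] = 2·(1/2)^6 = 2^{1 − 6} = 1/32.
By linearity of expectation: E[X] = C(29, 4) · 2^{1 − 6} = 23751 · 1/32 = 23751/32.
Numerically: E[X] ≈ 742.2188.

E[X] = C(29,4)·2^(1−C(4,2)) = 23751/32 ≈ 742.2188.


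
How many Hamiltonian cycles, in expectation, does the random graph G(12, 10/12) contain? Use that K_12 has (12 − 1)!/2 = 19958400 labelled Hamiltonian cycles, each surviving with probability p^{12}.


K_12 has (12 − 1)!/2 = 19958400 labelled Hamiltonian cycles.
For each such Hamiltonian cycle H, let X_H = 1 if all 12 edges of H are present in G. Then P[X_H = 1] = p^{12} = (5/6)^{12} = 244140625/2176782336.
By linearity: E[X] = Σ_H E[X_H] = 19958400 · p^{12} = 19958400 · 244140625/2176782336 = 469970703125/209952.
Numerically: E[X] ≈ 2.2385e+06.

E[X] = 19958400 · (5/6)^{12} = 469970703125/209952 ≈ 2.2385e+06.


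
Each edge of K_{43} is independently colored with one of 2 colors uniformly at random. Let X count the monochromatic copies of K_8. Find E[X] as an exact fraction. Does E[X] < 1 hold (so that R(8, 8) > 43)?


E[X] = C(43, 8) · 2^{1 − 28} = 145008513 · 2^{−27} = 145008513/134217728.
As a reduced fraction: E[X] = 145008513/134217728 ≈ 1.0803976.
Is E[X] < 1? NO.
Since E[X] ≥ 1, the first-moment bound is inconclusive at n = 43; it does NOT by itself certify R(8, 8) > 43.

E[X] = 145008513/134217728 ≈ 1.0803976; E[X] ≥ 1; first-moment method inconclusive here.


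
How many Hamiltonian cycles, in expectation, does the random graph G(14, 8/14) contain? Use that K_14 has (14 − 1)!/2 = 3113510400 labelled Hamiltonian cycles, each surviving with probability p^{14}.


K_14 has (14 − 1)!/2 = 3113510400 labelled Hamiltonian cycles.
For each such Hamiltonian cycle H, let X_H = 1 if all 14 edges of H are present in G. Then P[X_H = 1] = p^{14} = (4/7)^{14} = 268435456/678223072849.
By linearity: E[X] = Σ_H E[X_H] = 3113510400 · p^{14} = 3113510400 · 268435456/678223072849 = 119396654854963200/96889010407.
Numerically: E[X] ≈ 1.2323e+06.

E[X] = 3113510400 · (4/7)^{14} = 119396654854963200/96889010407 ≈ 1.2323e+06.


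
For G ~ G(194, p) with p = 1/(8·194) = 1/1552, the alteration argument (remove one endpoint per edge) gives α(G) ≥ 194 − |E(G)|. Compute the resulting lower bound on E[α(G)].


E[|E(G)|] = C(194, 2)·p = 18721 · (1/1552) = 193/16.
E[α(G)] ≥ n − E[|E(G)|] = 194 − 193/16 = 2911/16.
Numerically: ≈ 181.9375.
(This is only a lower bound; the true E[α(G)] may be larger.)

E[α(G)] ≥ 2911/16 ≈ 181.9375.


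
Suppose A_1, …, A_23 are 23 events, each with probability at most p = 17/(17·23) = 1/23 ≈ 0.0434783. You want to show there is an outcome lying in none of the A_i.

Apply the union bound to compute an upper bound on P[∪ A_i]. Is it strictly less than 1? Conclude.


Union bound: P[∪_{i=1}^{23} A_i] ≤ Σ_i P[A_i] ≤ 23·p = 23·(1/23) = 1.
Numerically: 1 ≈ 1.0000000.
Is 1 < 1? NO.
Since the bound 1 is ≥ 1, the union bound is uninformative here; it does NOT by itself certify existence.

23·p = 1 ≈ 1.0000000; existence NOT certified by the union bound.


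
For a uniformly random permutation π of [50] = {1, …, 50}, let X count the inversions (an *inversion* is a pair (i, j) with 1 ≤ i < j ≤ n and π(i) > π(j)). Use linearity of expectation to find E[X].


Write X = Σ X_I over the C(50, 2) = 1225 pairs i < j, with X_I the indicator of one inversion.
There are 1225 indicators.
For each fixed pair i < j, the values π(i) and π(j) are two distinct elements of {1, …, 50} in uniformly random order; by symmetry P[π(i) > π(j)] = 1/2.
By linearity: E[X] = 1225 · (1/2) = C(50, 2) · (1/2) = 1225/2 = 1225/2 ≈ 612.50000.

E[X] = 1225/2 = 612.50000.


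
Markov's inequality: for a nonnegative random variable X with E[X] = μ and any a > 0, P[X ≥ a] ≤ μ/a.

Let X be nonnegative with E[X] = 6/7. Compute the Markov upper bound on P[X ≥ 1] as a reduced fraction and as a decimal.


μ = E[X] = 6/7, a = 1.
Markov: P[X ≥ 1] ≤ μ/a = (6/7)/1 = 6/7.
Numerically: ≈ 0.857143.
(Since a = 1 > μ = 0.857143, the bound 6/7 is < 1 and informative.)

P[X ≥ 1] ≤ 6/7 ≈ 0.857143.


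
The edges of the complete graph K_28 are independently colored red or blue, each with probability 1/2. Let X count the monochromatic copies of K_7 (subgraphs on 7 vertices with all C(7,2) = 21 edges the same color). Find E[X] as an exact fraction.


Let X = Σ_S X_S over the C(28, 7) = 1184040 subsets S of size 7, where X_S = 1 if the K_7 on S is monochromatic.
For a fixed S, the K_7 on S has C(7, 2) = 21 edges. P[all 21 edges red] = (1/2)^21, and likewise for blue, so P[monochromatic] = 2·(1/2)^21 = 2^{1 − 21} = 1/1048576.
Summing: E[X] = C(28, 7) · 2^{1 − 21} = 1184040 · 1/1048576 = 148005/131072.
Numerically: E[X] ≈ 1.1292.

E[X] = C(28,7)·2^(1−C(7,2)) = 148005/131072 ≈ 1.1292.


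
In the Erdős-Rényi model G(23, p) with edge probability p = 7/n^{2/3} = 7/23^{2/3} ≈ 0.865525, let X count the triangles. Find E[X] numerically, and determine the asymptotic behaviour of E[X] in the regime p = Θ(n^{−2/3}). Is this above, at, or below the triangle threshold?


Number of potential triangles: C(23, 3) = 1771.
Each occurs with probability p³ ≈ (0.865525)³ ≈ 6.48393195e-01.
By linearity: E[X] = C(23, 3)·p³ ≈ 1771 · 6.48393195e-01 ≈ 1148.304348.
Since α = 2/3 < 1, p = c/n^{2/3} ≫ 1/n is above the triangle threshold p ~ 1/n. Asymptotically E[X] ~ (c³/6)·n^{3(1−α)} = (7³/6)·n^{1} → ∞; triangles are abundant w.h.p.

E[X] ≈ 1148.304348; in regime p = Θ(1/n^{2/3}) E[X] diverges (above the triangle threshold p ~ 1/n).


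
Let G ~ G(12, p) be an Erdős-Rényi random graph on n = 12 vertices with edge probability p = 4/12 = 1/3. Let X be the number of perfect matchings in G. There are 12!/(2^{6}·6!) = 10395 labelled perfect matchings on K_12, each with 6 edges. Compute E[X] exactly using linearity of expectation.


K_12 has 12!/(2^{6}·6!) = 10395 labelled perfect matchings.
For each such perfect matching H, let X_H = 1 if all 6 edges of H are present in G. Then P[X_H = 1] = p^{6} = (1/3)^{6} = 1/729.
By linearity of expectation: E[X] = Σ_H E[X_H] = 10395 · p^{6} = 10395 · 1/729 = 385/27.
Numerically: E[X] ≈ 14.3.

E[X] = 10395 · (1/3)^{6} = 385/27 ≈ 14.3.


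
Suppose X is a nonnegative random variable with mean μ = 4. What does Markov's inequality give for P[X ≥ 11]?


μ = E[X] = 4, a = 11.
Markov: P[X ≥ 11] ≤ μ/a = (4)/11 = 4/11.
Numerically: ≈ 0.36364.
(Since a = 11 > μ = 4.00000, the bound 4/11 is < 1 and informative.)

P[X ≥ 11] ≤ 4/11 ≈ 0.36364.


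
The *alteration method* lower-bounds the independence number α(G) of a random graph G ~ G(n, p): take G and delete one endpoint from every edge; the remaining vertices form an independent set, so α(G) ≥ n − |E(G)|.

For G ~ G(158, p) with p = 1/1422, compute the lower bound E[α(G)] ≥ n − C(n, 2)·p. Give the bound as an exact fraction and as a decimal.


E[|E(G)|] = C(158, 2)·p = 12403 · (1/1422) = 157/18.
E[α(G)] ≥ n − E[|E(G)|] = 158 − 157/18 = 2687/18.
Numerically: ≈ 149.2778.
(This is only a lower bound; the true E[α(G)] may be larger.)

E[α(G)] ≥ 2687/18 ≈ 149.2778.


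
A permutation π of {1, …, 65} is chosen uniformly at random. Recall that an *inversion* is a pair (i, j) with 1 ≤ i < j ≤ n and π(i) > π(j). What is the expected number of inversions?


Write X = Σ X_I over the C(65, 2) = 2080 pairs i < j, with X_I the indicator of one inversion.
There are 2080 indicators.
For each fixed pair i < j, the values π(i) and π(j) are two distinct elements of {1, …, 65} in uniformly random order; by symmetry P[π(i) > π(j)] = 1/2.
By linearity: E[X] = 2080 · (1/2) = C(65, 2) · (1/2) = 2080/2 = 1040 ≈ 1040.000000.

E[X] = 1040 = 1040.000000.


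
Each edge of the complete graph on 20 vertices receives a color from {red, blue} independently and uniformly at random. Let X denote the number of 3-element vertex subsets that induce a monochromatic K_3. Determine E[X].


Let X = Σ_S X_S over the C(20, 3) = 1140 subsets S of size 3, where X_S = 1 if the K_3 on S is monochromatic.
For a fixed S, the K_3 on S has C(3, 2) = 3 edges. P[all 3 edges red] = (1/2)^3, and likewise for blue, so P[monochromatic] = 2·(1/2)^3 = 2^{1 − 3} = 1/4.
By linearity of expectation: E[X] = C(20, 3) · 2^{1 − 3} = 1140 · 1/4 = 285.
Numerically: E[X] ≈ 285.0000.

E[X] = C(20,3)·2^(1−C(3,2)) = 285 ≈ 285.0000.


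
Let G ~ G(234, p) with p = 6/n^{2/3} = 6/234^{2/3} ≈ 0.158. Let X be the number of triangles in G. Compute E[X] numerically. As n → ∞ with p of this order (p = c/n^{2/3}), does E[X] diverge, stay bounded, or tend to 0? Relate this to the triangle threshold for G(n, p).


Number of potential triangles: C(234, 3) = 2108184.
Each occurs with probability p³ ≈ (0.158)³ ≈ 3.944773e-03.
By linearity: E[X] = C(234, 3)·p³ ≈ 2108184 · 3.944773e-03 ≈ 8316.3077.
Since α = 2/3 < 1, p = c/n^{2/3} ≫ 1/n is above the triangle threshold p ~ 1/n. Asymptotically E[X] ~ (c³/6)·n^{3(1−α)} = (6³/6)·n^{1} → ∞; triangles are abundant w.h.p.

E[X] ≈ 8316.3077; in regime p = Θ(1/n^{2/3}) E[X] diverges (above the triangle threshold p ~ 1/n).


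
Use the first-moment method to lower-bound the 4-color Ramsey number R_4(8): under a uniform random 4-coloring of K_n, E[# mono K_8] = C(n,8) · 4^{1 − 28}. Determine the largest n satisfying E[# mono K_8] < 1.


We need C(n, 8) · 4^{1 − 28} < 1, i.e. C(n, 8) < 4^{28 − 1} = 18014398509481984.
Check values of n near the boundary:
  n = 405: C(405, 8) = 16745853821188050; 16745853821188050 < 18014398509481984? YES
  n = 406: C(406, 8) = 17082453897995850; 17082453897995850 < 18014398509481984? YES
  n = 407: C(407, 8) = 17424959239309050; 17424959239309050 < 18014398509481984? YES
  n = 408: C(408, 8) = 17773458424095231; 17773458424095231 < 18014398509481984? YES
  n = 409: C(409, 8) = 18128041135797879; 18128041135797879 < 18014398509481984? NO
  n = 410: C(410, 8) = 18488798173326195; 18488798173326195 < 18014398509481984? NO
  n = 411: C(411, 8) = 18855821462126715; 18855821462126715 < 18014398509481984? NO
The largest n with C(n, 8) < 18014398509481984 is n = 408 (where E[X] = 17773458424095231/18014398509481984 ≈ 0.986625). Hence R_4(8) > 408, i.e. R_4(8) ≥ 409.

Largest n = 408; hence R_4(8) > 408.


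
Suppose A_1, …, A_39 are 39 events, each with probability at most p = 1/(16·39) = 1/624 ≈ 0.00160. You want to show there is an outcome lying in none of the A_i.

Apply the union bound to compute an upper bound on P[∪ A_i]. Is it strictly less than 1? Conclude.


Union bound: P[∪_{i=1}^{39} A_i] ≤ Σ_i P[A_i] ≤ 39·p = 39·(1/624) = 1/16.
Numerically: 1/16 ≈ 0.06250.
Is 1/16 < 1? YES.
Since P[∪ A_i] ≤ 1/16 < 1, the complement has P[∩ A_i^c] ≥ 1 − 1/16 = 15/16 > 0, so some outcome avoids every A_i.

39·p = 1/16 ≈ 0.06250; existence CERTIFIED by the union bound.


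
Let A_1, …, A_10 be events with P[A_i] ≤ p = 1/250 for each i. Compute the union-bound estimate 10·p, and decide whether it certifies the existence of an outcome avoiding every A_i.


Union bound: P[∪_{i=1}^{10} A_i] ≤ Σ_i P[A_i] ≤ 10·p = 10·(1/250) = 1/25.
Numerically: 1/25 ≈ 0.040000.
Is 1/25 < 1? YES.
Since P[∪ A_i] ≤ 1/25 < 1, the complement has P[∩ A_i^c] ≥ 1 − 1/25 = 24/25 > 0, so some outcome avoids every A_i.

10·p = 1/25 ≈ 0.040000; existence CERTIFIED by the union bound.


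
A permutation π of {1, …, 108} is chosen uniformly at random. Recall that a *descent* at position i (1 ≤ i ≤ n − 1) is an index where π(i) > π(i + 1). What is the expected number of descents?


Write X = Σ X_I over i = 1, …, 107, with X_I the indicator of one descent.
There are 107 indicators.
For each fixed i, the pair (π(i), π(i+1)) is a uniformly random ordered pair of distinct values from {1, …, 108}; by symmetry P[π(i) > π(i+1)] = 1/2.
By linearity: E[X] = 107 · (1/2) = (108 − 1) · (1/2) = 107/2 ≈ 53.500.

E[X] = 107/2 = 53.500.


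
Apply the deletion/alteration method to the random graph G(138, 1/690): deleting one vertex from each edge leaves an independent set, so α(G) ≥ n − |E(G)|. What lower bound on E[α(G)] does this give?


E[|E(G)|] = C(138, 2)·p = 9453 · (1/690) = 137/10.
E[α(G)] ≥ n − E[|E(G)|] = 138 − 137/10 = 1243/10.
Numerically: ≈ 124.300000.
(This is only a lower bound; the true E[α(G)] may be larger.)

E[α(G)] ≥ 1243/10 ≈ 124.300000.


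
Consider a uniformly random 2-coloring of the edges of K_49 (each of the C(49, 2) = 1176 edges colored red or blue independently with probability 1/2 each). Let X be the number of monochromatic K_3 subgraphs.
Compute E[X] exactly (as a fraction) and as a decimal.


Let X = Σ_S X_S over the C(49, 3) = 18424 subsets S of size 3, where X_S = 1 if the K_3 on S is monochromatic.
For a fixed S, the K_3 on S has C(3, 2) = 3 edges. P[all 3 edges red] = (1/2)^3, and likewise for blue, so P[monochromatic] = 2·(1/2)^3 = 2^{1 − 3} = 1/4.
Summing: E[X] = C(49, 3) · 2^{1 − 3} = 18424 · 1/4 = 4606.
Numerically: E[X] ≈ 4606.0000.

E[X] = C(49,3)·2^(1−C(3,2)) = 4606 ≈ 4606.0000.


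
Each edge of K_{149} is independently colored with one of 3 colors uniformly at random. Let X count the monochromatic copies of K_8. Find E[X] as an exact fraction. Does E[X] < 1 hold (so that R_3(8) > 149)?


E[X] = C(149, 8) · 3^{1 − 28} = 4976826800946 · 3^{−27} = 4976826800946/7625597484987.
As a reduced fraction: E[X] = 1658942266982/2541865828329 ≈ 0.65265.
Is E[X] < 1? YES.
Since E[X] < 1, there exists a 3-coloring of K_{149} with no monochromatic K_8; hence R_3(8) > 149.

E[X] = 1658942266982/2541865828329 ≈ 0.65265; E[X] < 1, so R_3(8) > 149.


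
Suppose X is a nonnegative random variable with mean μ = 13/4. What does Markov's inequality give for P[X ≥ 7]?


μ = E[X] = 13/4, a = 7.
Markov: P[X ≥ 7] ≤ μ/a = (13/4)/7 = 13/28.
Numerically: ≈ 0.464.
(Since a = 7 > μ = 3.250, the bound 13/28 is < 1 and informative.)

P[X ≥ 7] ≤ 13/28 ≈ 0.464.


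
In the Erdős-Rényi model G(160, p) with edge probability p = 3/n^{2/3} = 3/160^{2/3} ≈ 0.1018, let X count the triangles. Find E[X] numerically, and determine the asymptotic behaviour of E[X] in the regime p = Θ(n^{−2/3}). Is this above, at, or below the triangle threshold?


Number of potential triangles: C(160, 3) = 669920.
Each occurs with probability p³ ≈ (0.1018)³ ≈ 1.054688e-03.
By linearity: E[X] = C(160, 3)·p³ ≈ 669920 · 1.054688e-03 ≈ 706.5563.
Since α = 2/3 < 1, p = c/n^{2/3} ≫ 1/n is above the triangle threshold p ~ 1/n. Asymptotically E[X] ~ (c³/6)·n^{3(1−α)} = (3³/6)·n^{1} → ∞; triangles are abundant w.h.p.

E[X] ≈ 706.5563; in regime p = Θ(1/n^{2/3}) E[X] diverges (above the triangle threshold p ~ 1/n).


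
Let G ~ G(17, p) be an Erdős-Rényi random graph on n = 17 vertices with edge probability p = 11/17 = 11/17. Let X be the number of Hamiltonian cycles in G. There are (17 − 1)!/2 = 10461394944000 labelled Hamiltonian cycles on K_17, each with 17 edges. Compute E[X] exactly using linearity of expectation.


K_17 has (17 − 1)!/2 = 10461394944000 labelled Hamiltonian cycles.
For each such Hamiltonian cycle H, let X_H = 1 if all 17 edges of H are present in G. Then P[X_H = 1] = p^{17} = (11/17)^{17} = 505447028499293771/827240261886336764177.
By linearity of expectation: E[X] = Σ_H E[X_H] = 10461394944000 · p^{17} = 10461394944000 · 505447028499293771/827240261886336764177 = 5287680988402335763510093824000/827240261886336764177.
Numerically: E[X] ≈ 6.39195e+09.

E[X] = 10461394944000 · (11/17)^{17} = 5287680988402335763510093824000/827240261886336764177 ≈ 6.39195e+09.


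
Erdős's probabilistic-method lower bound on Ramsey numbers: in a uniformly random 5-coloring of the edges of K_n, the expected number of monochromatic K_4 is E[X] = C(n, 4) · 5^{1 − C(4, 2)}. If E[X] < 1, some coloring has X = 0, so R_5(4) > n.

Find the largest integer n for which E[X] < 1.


We need C(n, 4) · 5^{1 − 6} < 1, i.e. C(n, 4) < 5^{6 − 1} = 3125.
Check values of n near the boundary:
  n = 14: C(14, 4) = 1001; 1001 < 3125? YES
  n = 15: C(15, 4) = 1365; 1365 < 3125? YES
  n = 16: C(16, 4) = 1820; 1820 < 3125? YES
  n = 17: C(17, 4) = 2380; 2380 < 3125? YES
  n = 18: C(18, 4) = 3060; 3060 < 3125? YES
  n = 19: C(19, 4) = 3876; 3876 < 3125? NO
The largest n with C(n, 4) < 3125 is n = 18 (where E[X] = 612/625 ≈ 0.97920). Hence R_5(4) > 18, i.e. R_5(4) ≥ 19.

Largest n = 18; hence R_5(4) > 18.


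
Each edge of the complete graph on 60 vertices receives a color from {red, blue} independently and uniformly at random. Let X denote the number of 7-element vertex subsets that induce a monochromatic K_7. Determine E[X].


Let X = Σ_S X_S over the C(60, 7) = 386206920 subsets S of size 7, where X_S = 1 if the K_7 on S is monochromatic.
For a fixed S, the K_7 on S has C(7, 2) = 21 edges. P[all 21 edges red] = (1/2)^21, and likewise for blue, so P[monochromatic] = 2·(1/2)^21 = 2^{1 − 21} = 1/1048576.
By linearity of expectation: E[X] = C(60, 7) · 2^{1 − 21} = 386206920 · 1/1048576 = 48275865/131072.
Numerically: E[X] ≈ 368.3156.

E[X] = C(60,7)·2^(1−C(7,2)) = 48275865/131072 ≈ 368.3156.


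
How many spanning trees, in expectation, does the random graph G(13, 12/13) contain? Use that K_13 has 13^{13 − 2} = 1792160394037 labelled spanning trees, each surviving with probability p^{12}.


K_13 has 13^{13 − 2} = 1792160394037 labelled spanning trees.
For each such spanning tree H, let X_H = 1 if all 12 edges of H are present in G. Then P[X_H = 1] = p^{12} = (12/13)^{12} = 8916100448256/23298085122481.
By linearity: E[X] = Σ_H E[X_H] = 1792160394037 · p^{12} = 1792160394037 · 8916100448256/23298085122481 = 8916100448256/13.
Numerically: E[X] ≈ 6.859e+11.

E[X] = 1792160394037 · (12/13)^{12} = 8916100448256/13 ≈ 6.859e+11.


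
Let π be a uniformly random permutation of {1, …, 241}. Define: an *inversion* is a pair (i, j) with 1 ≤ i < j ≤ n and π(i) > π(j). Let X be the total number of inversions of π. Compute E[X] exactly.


Write X = Σ X_I over the C(241, 2) = 28920 pairs i < j, with X_I the indicator of one inversion.
There are 28920 indicators.
For each fixed pair i < j, the values π(i) and π(j) are two distinct elements of {1, …, 241} in uniformly random order; by symmetry P[π(i) > π(j)] = 1/2.
By linearity: E[X] = 28920 · (1/2) = C(241, 2) · (1/2) = 28920/2 = 14460 ≈ 14460.0000.

E[X] = 14460 = 14460.0000.


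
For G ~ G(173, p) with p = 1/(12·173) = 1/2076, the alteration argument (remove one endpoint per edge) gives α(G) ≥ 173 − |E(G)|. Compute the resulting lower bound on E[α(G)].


E[|E(G)|] = C(173, 2)·p = 14878 · (1/2076) = 43/6.
E[α(G)] ≥ n − E[|E(G)|] = 173 − 43/6 = 995/6.
Numerically: ≈ 165.83333.
(This is only a lower bound; the true E[α(G)] may be larger.)

E[α(G)] ≥ 995/6 ≈ 165.83333.


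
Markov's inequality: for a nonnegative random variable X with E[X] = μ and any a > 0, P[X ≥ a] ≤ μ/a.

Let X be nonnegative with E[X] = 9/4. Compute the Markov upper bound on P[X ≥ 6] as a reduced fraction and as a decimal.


μ = E[X] = 9/4, a = 6.
Markov: P[X ≥ 6] ≤ μ/a = (9/4)/6 = 3/8.
Numerically: ≈ 0.375000.
(Since a = 6 > μ = 2.250000, the bound 3/8 is < 1 and informative.)

P[X ≥ 6] ≤ 3/8 ≈ 0.375000.


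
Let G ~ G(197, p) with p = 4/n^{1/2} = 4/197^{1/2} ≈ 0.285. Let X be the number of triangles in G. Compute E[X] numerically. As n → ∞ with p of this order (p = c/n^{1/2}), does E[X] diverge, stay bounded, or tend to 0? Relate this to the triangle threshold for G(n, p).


Number of potential triangles: C(197, 3) = 1254890.
Each occurs with probability p³ ≈ (0.285)³ ≈ 2.314625e-02.
By linearity: E[X] = C(197, 3)·p³ ≈ 1254890 · 2.314625e-02 ≈ 29045.9973.
Since α = 1/2 < 1, p = c/n^{1/2} ≫ 1/n is above the triangle threshold p ~ 1/n. Asymptotically E[X] ~ (c³/6)·n^{3(1−α)} = (4³/6)·n^{1.5} → ∞; triangles are abundant w.h.p.

E[X] ≈ 29045.9973; in regime p = Θ(1/n^{1/2}) E[X] diverges (above the triangle threshold p ~ 1/n).


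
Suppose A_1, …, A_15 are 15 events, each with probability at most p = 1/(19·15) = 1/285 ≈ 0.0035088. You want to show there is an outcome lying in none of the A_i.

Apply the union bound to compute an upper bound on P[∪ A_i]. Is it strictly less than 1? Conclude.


Union bound: P[∪_{i=1}^{15} A_i] ≤ Σ_i P[A_i] ≤ 15·p = 15·(1/285) = 1/19.
Numerically: 1/19 ≈ 0.0526316.
Is 1/19 < 1? YES.
Since P[∪ A_i] ≤ 1/19 < 1, the complement has P[∩ A_i^c] ≥ 1 − 1/19 = 18/19 > 0, so some outcome avoids every A_i.

15·p = 1/19 ≈ 0.0526316; existence CERTIFIED by the union bound.


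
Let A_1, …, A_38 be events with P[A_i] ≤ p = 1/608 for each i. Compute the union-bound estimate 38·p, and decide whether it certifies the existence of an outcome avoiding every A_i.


Union bound: P[∪_{i=1}^{38} A_i] ≤ Σ_i P[A_i] ≤ 38·p = 38·(1/608) = 1/16.
Numerically: 1/16 ≈ 0.062.
Is 1/16 < 1? YES.
Since P[∪ A_i] ≤ 1/16 < 1, the complement has P[∩ A_i^c] ≥ 1 − 1/16 = 15/16 > 0, so some outcome avoids every A_i.

38·p = 1/16 ≈ 0.062; existence CERTIFIED by the union bound.


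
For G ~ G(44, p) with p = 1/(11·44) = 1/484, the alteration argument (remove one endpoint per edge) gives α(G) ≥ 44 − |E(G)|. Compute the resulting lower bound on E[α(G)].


E[|E(G)|] = C(44, 2)·p = 946 · (1/484) = 43/22.
E[α(G)] ≥ n − E[|E(G)|] = 44 − 43/22 = 925/22.
Numerically: ≈ 42.045455.
(This is only a lower bound; the true E[α(G)] may be larger.)

E[α(G)] ≥ 925/22 ≈ 42.045455.


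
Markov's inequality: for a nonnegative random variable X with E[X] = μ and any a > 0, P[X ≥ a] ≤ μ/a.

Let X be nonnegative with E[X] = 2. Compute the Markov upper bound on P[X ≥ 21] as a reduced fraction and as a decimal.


μ = E[X] = 2, a = 21.
Markov: P[X ≥ 21] ≤ μ/a = (2)/21 = 2/21.
Numerically: ≈ 0.0952.
(Since a = 21 > μ = 2.0000, the bound 2/21 is < 1 and informative.)

P[X ≥ 21] ≤ 2/21 ≈ 0.0952.


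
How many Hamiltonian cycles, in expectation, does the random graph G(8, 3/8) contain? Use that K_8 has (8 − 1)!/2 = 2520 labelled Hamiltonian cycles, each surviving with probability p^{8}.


K_8 has (8 − 1)!/2 = 2520 labelled Hamiltonian cycles.
For each such Hamiltonian cycle H, let X_H = 1 if all 8 edges of H are present in G. Then P[X_H = 1] = p^{8} = (3/8)^{8} = 6561/16777216.
By linearity: E[X] = Σ_H E[X_H] = 2520 · p^{8} = 2520 · 6561/16777216 = 2066715/2097152.
Numerically: E[X] ≈ 0.985.

E[X] = 2520 · (3/8)^{8} = 2066715/2097152 ≈ 0.985.


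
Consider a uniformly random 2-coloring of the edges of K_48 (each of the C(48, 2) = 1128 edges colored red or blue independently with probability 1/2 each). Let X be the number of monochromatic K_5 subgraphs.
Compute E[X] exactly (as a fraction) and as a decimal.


Let X = Σ_S X_S over the C(48, 5) = 1712304 subsets S of size 5, where X_S = 1 if the K_5 on S is monochromatic.
For a fixed S, the K_5 on S has C(5, 2) = 10 edges. P[all 10 edges red] = (1/2)^10, and likewise for blue, so P[monochromatic] = 2·(1/2)^10 = 2^{1 − 10} = 1/512.
By linearity of expectation: E[X] = C(48, 5) · 2^{1 − 10} = 1712304 · 1/512 = 107019/32.
Numerically: E[X] ≈ 3344.34375.

E[X] = C(48,5)·2^(1−C(5,2)) = 107019/32 ≈ 3344.34375.


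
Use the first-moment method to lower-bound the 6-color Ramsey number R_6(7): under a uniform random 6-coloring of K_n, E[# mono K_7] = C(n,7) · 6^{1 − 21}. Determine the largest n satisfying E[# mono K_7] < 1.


We need C(n, 7) · 6^{1 − 21} < 1, i.e. C(n, 7) < 6^{21 − 1} = 3656158440062976.
Check values of n near the boundary:
  n = 567: C(567, 7) = 3601671315933933; 3601671315933933 < 3656158440062976? YES
  n = 568: C(568, 7) = 3646611956239704; 3646611956239704 < 3656158440062976? YES
  n = 569: C(569, 7) = 3692032389858348; 3692032389858348 < 3656158440062976? NO
  n = 570: C(570, 7) = 3737936877831720; 3737936877831720 < 3656158440062976? NO
The largest n with C(n, 7) < 3656158440062976 is n = 568 (where E[X] = 16882462760369/16926659444736 ≈ 0.997389). Hence R_6(7) > 568, i.e. R_6(7) ≥ 569.

Largest n = 568; hence R_6(7) > 568.


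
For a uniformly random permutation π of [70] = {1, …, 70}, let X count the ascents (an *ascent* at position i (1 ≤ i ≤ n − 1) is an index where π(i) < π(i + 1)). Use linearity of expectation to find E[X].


Write X = Σ X_I over i = 1, …, 69, with X_I the indicator of one ascent.
There are 69 indicators.
For each fixed i, the pair (π(i), π(i+1)) is a uniformly random ordered pair of distinct values from {1, …, 70}; by symmetry P[π(i) < π(i+1)] = 1/2.
By linearity: E[X] = 69 · (1/2) = (70 − 1) · (1/2) = 69/2 ≈ 34.50000.

E[X] = 69/2 = 34.50000.


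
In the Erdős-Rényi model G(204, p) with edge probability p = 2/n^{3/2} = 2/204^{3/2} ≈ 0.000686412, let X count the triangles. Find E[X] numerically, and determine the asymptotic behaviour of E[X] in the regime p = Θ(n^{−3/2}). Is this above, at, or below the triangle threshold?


Number of potential triangles: C(204, 3) = 1394204.
Each occurs with probability p³ ≈ (0.000686412)³ ≈ 3.23410588e-10.
By linearity: E[X] = C(204, 3)·p³ ≈ 1394204 · 3.23410588e-10 ≈ 0.000451.
Since α = 3/2 > 1, p = c/n^{3/2} = o(1/n) is below the triangle threshold p ~ 1/n. Asymptotically E[X] ~ (c³/6)·n^{3(1−α)} = (2³/6)·n^{-1.5} → 0, so by Markov's inequality G has no triangles w.h.p.

E[X] ≈ 0.000451; in regime p = Θ(1/n^{3/2}) E[X] tends to 0 (below the triangle threshold p ~ 1/n).


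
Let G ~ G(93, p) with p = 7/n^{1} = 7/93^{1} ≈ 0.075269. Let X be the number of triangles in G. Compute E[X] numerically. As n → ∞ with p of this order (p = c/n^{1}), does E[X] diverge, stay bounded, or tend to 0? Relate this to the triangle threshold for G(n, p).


Number of potential triangles: C(93, 3) = 129766.
Each occurs with probability p³ ≈ (0.075269)³ ≈ 4.2642757e-04.
By linearity: E[X] = C(93, 3)·p³ ≈ 129766 · 4.2642757e-04 ≈ 55.33580.
Here α = 1, so p = 7/n is exactly at the triangle threshold p ~ 1/n. Asymptotically E[X] → c³/6 = 7³/6 = 343/6 ≈ 57.16667, a bounded constant. In this regime the triangle count is asymptotically Poisson(c³/6).

E[X] ≈ 55.33580; in regime p = Θ(1/n^{1}) E[X] stays bounded (at the triangle threshold p ~ 1/n).


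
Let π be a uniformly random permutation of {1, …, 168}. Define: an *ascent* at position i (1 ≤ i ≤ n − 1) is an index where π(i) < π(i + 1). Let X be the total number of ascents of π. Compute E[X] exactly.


Write X = Σ X_I over i = 1, …, 167, with X_I the indicator of one ascent.
There are 167 indicators.
For each fixed i, the pair (π(i), π(i+1)) is a uniformly random ordered pair of distinct values from {1, …, 168}; by symmetry P[π(i) < π(i+1)] = 1/2.
By linearity: E[X] = 167 · (1/2) = (168 − 1) · (1/2) = 167/2 ≈ 83.5000.

E[X] = 167/2 = 83.5000.


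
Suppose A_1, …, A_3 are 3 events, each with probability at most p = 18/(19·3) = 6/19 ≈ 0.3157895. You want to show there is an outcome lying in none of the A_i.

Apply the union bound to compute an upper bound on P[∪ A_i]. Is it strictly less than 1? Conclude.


Union bound: P[∪_{i=1}^{3} A_i] ≤ Σ_i P[A_i] ≤ 3·p = 3·(6/19) = 18/19.
Numerically: 18/19 ≈ 0.9473684.
Is 18/19 < 1? YES.
Since P[∪ A_i] ≤ 18/19 < 1, the complement has P[∩ A_i^c] ≥ 1 − 18/19 = 1/19 > 0, so some outcome avoids every A_i.

3·p = 18/19 ≈ 0.9473684; existence CERTIFIED by the union bound.


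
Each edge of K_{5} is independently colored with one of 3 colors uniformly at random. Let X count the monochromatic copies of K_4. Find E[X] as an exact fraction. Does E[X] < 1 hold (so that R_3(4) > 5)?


E[X] = C(5, 4) · 3^{1 − 6} = 5 · 3^{−5} = 5/243.
As a reduced fraction: E[X] = 5/243 ≈ 0.020576.
Is E[X] < 1? YES.
Since E[X] < 1, there exists a 3-coloring of K_{5} with no monochromatic K_4; hence R_3(4) > 5.

E[X] = 5/243 ≈ 0.020576; E[X] < 1, so R_3(4) > 5.


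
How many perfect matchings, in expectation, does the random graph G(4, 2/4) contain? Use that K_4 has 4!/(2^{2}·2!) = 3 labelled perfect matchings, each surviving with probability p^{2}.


K_4 has 4!/(2^{2}·2!) = 3 labelled perfect matchings.
For each such perfect matching H, let X_H = 1 if all 2 edges of H are present in G. Then P[X_H = 1] = p^{2} = (1/2)^{2} = 1/4.
Summing the indicators: E[X] = Σ_H E[X_H] = 3 · p^{2} = 3 · 1/4 = 3/4.
Numerically: E[X] ≈ 0.75.

E[X] = 3 · (1/2)^{2} = 3/4 ≈ 0.75.


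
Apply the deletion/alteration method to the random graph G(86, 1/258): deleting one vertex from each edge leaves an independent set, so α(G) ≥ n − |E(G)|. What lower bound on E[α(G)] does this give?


E[|E(G)|] = C(86, 2)·p = 3655 · (1/258) = 85/6.
E[α(G)] ≥ n − E[|E(G)|] = 86 − 85/6 = 431/6.
Numerically: ≈ 71.833.
(This is only a lower bound; the true E[α(G)] may be larger.)

E[α(G)] ≥ 431/6 ≈ 71.833.


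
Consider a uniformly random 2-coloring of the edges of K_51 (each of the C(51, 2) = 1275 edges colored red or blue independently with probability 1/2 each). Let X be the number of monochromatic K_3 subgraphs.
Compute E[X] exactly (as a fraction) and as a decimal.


Let X = Σ_S X_S over the C(51, 3) = 20825 subsets S of size 3, where X_S = 1 if the K_3 on S is monochromatic.
For a fixed S, the K_3 on S has C(3, 2) = 3 edges. P[all 3 edges red] = (1/2)^3, and likewise for blue, so P[monochromatic] = 2·(1/2)^3 = 2^{1 − 3} = 1/4.
Summing: E[X] = C(51, 3) · 2^{1 − 3} = 20825 · 1/4 = 20825/4.
Numerically: E[X] ≈ 5206.25000.

E[X] = C(51,3)·2^(1−C(3,2)) = 20825/4 ≈ 5206.25000.


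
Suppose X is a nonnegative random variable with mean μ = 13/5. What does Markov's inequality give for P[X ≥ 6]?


μ = E[X] = 13/5, a = 6.
Markov: P[X ≥ 6] ≤ μ/a = (13/5)/6 = 13/30.
Numerically: ≈ 0.4333.
(Since a = 6 > μ = 2.6000, the bound 13/30 is < 1 and informative.)

P[X ≥ 6] ≤ 13/30 ≈ 0.4333.


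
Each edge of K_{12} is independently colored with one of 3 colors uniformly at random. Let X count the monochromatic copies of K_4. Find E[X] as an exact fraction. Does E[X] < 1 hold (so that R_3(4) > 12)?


E[X] = C(12, 4) · 3^{1 − 6} = 495 · 3^{−5} = 495/243.
As a reduced fraction: E[X] = 55/27 ≈ 2.0370370.
Is E[X] < 1? NO.
Since E[X] ≥ 1, the first-moment bound is inconclusive at n = 12; it does NOT by itself certify R_3(4) > 12.

E[X] = 55/27 ≈ 2.0370370; E[X] ≥ 1; first-moment method inconclusive here.


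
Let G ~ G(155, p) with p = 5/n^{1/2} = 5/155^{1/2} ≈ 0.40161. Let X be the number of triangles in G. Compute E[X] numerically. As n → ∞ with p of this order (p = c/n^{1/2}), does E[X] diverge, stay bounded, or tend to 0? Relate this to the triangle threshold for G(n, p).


Number of potential triangles: C(155, 3) = 608685.
Each occurs with probability p³ ≈ (0.40161)³ ≈ 6.4775752e-02.
By linearity: E[X] = C(155, 3)·p³ ≈ 608685 · 6.4775752e-02 ≈ 39428.02881.
Since α = 1/2 < 1, p = c/n^{1/2} ≫ 1/n is above the triangle threshold p ~ 1/n. Asymptotically E[X] ~ (c³/6)·n^{3(1−α)} = (5³/6)·n^{1.5} → ∞; triangles are abundant w.h.p.

E[X] ≈ 39428.02881; in regime p = Θ(1/n^{1/2}) E[X] diverges (above the triangle threshold p ~ 1/n).


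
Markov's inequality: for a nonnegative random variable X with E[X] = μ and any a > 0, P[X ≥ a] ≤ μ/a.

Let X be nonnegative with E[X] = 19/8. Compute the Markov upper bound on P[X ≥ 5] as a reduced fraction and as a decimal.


μ = E[X] = 19/8, a = 5.
Markov: P[X ≥ 5] ≤ μ/a = (19/8)/5 = 19/40.
Numerically: ≈ 0.475.
(Since a = 5 > μ = 2.375, the bound 19/40 is < 1 and informative.)

P[X ≥ 5] ≤ 19/40 ≈ 0.475.


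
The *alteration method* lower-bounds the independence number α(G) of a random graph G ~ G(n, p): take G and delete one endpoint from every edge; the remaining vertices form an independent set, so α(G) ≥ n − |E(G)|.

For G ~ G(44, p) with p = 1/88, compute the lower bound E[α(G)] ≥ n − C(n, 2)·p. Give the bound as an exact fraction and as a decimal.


E[|E(G)|] = C(44, 2)·p = 946 · (1/88) = 43/4.
E[α(G)] ≥ n − E[|E(G)|] = 44 − 43/4 = 133/4.
Numerically: ≈ 33.250.
(This is only a lower bound; the true E[α(G)] may be larger.)

E[α(G)] ≥ 133/4 ≈ 33.250.


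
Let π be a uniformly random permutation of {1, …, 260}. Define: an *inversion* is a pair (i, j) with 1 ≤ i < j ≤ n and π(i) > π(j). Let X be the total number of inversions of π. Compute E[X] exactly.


Write X = Σ X_I over the C(260, 2) = 33670 pairs i < j, with X_I the indicator of one inversion.
There are 33670 indicators.
For each fixed pair i < j, the values π(i) and π(j) are two distinct elements of {1, …, 260} in uniformly random order; by symmetry P[π(i) > π(j)] = 1/2.
By linearity: E[X] = 33670 · (1/2) = C(260, 2) · (1/2) = 33670/2 = 16835 ≈ 16835.000000.

E[X] = 16835 = 16835.000000.


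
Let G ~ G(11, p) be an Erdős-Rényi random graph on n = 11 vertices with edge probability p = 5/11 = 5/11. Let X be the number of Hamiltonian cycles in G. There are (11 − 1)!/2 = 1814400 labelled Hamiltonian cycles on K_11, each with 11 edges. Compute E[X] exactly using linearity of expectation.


K_11 has (11 − 1)!/2 = 1814400 labelled Hamiltonian cycles.
For each such Hamiltonian cycle H, let X_H = 1 if all 11 edges of H are present in G. Then P[X_H = 1] = p^{11} = (5/11)^{11} = 48828125/285311670611.
Summing the indicators: E[X] = Σ_H E[X_H] = 1814400 · p^{11} = 1814400 · 48828125/285311670611 = 88593750000000/285311670611.
Numerically: E[X] ≈ 310.52.

E[X] = 1814400 · (5/11)^{11} = 88593750000000/285311670611 ≈ 310.52.
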